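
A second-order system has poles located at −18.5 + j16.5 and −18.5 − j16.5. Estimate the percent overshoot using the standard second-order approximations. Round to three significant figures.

With σ = 18.5, ω_d = 16.5: ω_n = √(σ²+ω_d²) = 24.8 rad/s, ζ = σ/ω_n = 0.746.
%OS = 100 e^{−πζ/√(1−ζ²)} with ζ = 0.746 gives 2.95%.

%OS ≈ 2.95%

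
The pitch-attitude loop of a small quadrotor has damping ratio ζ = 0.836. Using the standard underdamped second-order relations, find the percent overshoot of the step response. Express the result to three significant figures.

%OS ≈ 0.834%

For an underdamped second-order system, %OS = 100·exp(−πζ/√(1−ζ²)).
πζ/√(1−ζ²) = π·0.836/√(1−0.699) = 4.786, so %OS = 100·e^(−4.786) = 0.834%.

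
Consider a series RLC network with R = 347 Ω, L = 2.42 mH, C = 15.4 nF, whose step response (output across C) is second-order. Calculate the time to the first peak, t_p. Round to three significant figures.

For a series RLC circuit (capacitor voltage as output), ω_n = 1/√(LC) = 1/√(2.42 mH · 15.4 nF) = 164000 rad/s.
ζ = (R/2)·√(C/L) = (347/2)·√(15.4 nF/2.42 mH) = 0.438.
ω_d = 164000·√(1 − 0.438²) = 147000 rad/s. t_p = π/ω_d = 0.0000213 s.

t_p ≈ 0.0000213 s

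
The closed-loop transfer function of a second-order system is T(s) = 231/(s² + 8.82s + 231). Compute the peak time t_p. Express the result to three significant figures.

t_p ≈ 0.216 s

Matching coefficients with s² + 2ζω_n s + ω_n² gives ω_n² = 231 ⇒ ω_n = 15.2 rad/s, and ζ = 8.82/(2ω_n) = 0.290.
ω_d = ω_n√(1−ζ²) = 14.5 rad/s. Then t_p = π/ω_d = 0.216 s.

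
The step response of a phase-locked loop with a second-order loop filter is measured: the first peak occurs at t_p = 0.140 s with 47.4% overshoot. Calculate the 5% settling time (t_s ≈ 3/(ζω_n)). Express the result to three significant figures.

From the overshoot, ζ = −ln(OS)/√(π²+ln²(OS)) = 0.231.
t_p = π/ω_d ⇒ ω_d = 22.4 rad/s; then ω_n = ω_d/√(1−ζ²) = 23.1 rad/s.
t_s ≈ 3/(ζω_n) = 3/(0.231·23.1) = 0.563 s.

t_s ≈ 0.563 s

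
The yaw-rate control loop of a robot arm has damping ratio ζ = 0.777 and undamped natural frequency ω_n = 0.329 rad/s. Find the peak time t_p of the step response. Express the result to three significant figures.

The damped frequency is ω_d = ω_n√(1−ζ²) = 0.329·√(1−0.604) = 0.207 rad/s.
Peak time t_p = π/ω_d = π/0.207 = 15.2 s.

t_p ≈ 15.2 s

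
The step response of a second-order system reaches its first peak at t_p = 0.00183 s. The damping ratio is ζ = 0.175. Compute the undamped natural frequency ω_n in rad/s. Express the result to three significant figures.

ω_n ≈ 1740 rad/s

Peak time t_p = π/ω_d, so ω_d = π/t_p = π/0.00183 = 1720 rad/s.
ω_n = ω_d/√(1−ζ²) = 1720/√0.969 = 1740 rad/s.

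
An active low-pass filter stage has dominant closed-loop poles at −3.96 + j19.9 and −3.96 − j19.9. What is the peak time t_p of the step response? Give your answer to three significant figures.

t_p = π/ω_d with ω_d = 19.9 (the imaginary part), so t_p = 0.158 s.

t_p ≈ 0.158 s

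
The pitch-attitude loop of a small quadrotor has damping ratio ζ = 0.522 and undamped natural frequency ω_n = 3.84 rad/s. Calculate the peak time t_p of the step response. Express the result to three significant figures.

The damped frequency is ω_d = ω_n√(1−ζ²) = 3.84·√(1−0.272) = 3.28 rad/s.
Peak time t_p = π/ω_d = π/3.28 = 0.959 s.

t_p ≈ 0.959 s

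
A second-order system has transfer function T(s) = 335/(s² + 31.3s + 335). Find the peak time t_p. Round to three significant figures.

Matching coefficients with s² + 2ζω_n s + ω_n² gives ω_n² = 335 ⇒ ω_n = 18.3 rad/s, and ζ = 31.3/(2ω_n) = 0.855.
ω_d = ω_n√(1−ζ²) = 9.49 rad/s. Then t_p = π/ω_d = 0.331 s.

t_p ≈ 0.331 s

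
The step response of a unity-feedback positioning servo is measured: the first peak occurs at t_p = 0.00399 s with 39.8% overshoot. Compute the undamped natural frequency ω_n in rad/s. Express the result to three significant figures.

ω_n ≈ 821 rad/s

From the overshoot, ζ = −ln(OS)/√(π²+ln²(OS)) = 0.281.
From t_p = π/ω_d, ω_d = π/0.00399 = 787 rad/s, so ω_n = ω_d/√(1−ζ²) = 821 rad/s.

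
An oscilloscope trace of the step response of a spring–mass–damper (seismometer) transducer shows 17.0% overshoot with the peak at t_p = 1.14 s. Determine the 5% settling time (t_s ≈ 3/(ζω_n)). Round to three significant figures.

t_s ≈ 1.93 s

The overshoot fixes ζ = −ln(OS)/√(π²+ln²(OS)) = 0.491.
From t_p = π/ω_d, ω_d = π/1.14 = 2.76 rad/s, so ω_n = ω_d/√(1−ζ²) = 3.16 rad/s.
t_s ≈ 3/(ζω_n) = 3/(0.491·3.16) = 1.93 s.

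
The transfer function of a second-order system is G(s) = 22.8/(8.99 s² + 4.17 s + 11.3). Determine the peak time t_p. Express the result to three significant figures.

t_p ≈ 2.86 s

Dividing through by 8.99: denominator becomes s² + 0.4638 s + 1.257.
So ω_n = √1.257 = 1.12 rad/s and ζ = 0.4638/(2·1.12) = 0.207.
ω_d = ω_n√(1−ζ²) = 1.10 rad/s. t_p = π/ω_d = 2.86 s.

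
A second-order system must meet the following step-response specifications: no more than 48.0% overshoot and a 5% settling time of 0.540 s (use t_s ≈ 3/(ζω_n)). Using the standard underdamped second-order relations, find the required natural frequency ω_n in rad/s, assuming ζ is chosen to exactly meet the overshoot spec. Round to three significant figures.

ω_n ≈ 24.4 rad/s

Inverting the overshoot relation: ζ = |ln 0.480|/√(π² + ln²0.480) = 0.228.
From t_s ≈ 3/(ζω_n): ω_n = 3/(ζ·t_s) = 3/(0.228·0.540) = 24.4 rad/s.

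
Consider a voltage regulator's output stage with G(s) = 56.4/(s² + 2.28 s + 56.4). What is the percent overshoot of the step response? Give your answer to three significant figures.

%OS ≈ 61.7%

Matching coefficients with s² + 2ζω_n s + ω_n² gives ω_n² = 56.4 ⇒ ω_n = 7.51 rad/s, and ζ = 2.28/(2ω_n) = 0.152.
%OS = 100 e^{−πζ/√(1−ζ²)} with ζ = 0.152 gives 61.7%.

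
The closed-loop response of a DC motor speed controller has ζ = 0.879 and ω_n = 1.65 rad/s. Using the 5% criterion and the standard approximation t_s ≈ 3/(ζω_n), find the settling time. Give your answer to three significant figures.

t_s ≈ 2.07 s

t_s ≈ 3/(ζω_n) = 3/(0.879 × 1.65) = 2.07 s.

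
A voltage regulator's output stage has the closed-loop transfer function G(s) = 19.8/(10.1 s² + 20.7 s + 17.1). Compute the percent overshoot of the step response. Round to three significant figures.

Dividing through by 10.1: denominator becomes s² + 2.050 s + 1.693.
So ω_n = √1.693 = 1.30 rad/s and ζ = 2.050/(2·1.30) = 0.788.
Overshoot: exp(−π·0.788/√(1−0.788²)) = 0.0180, i.e. 1.80%.

%OS ≈ 1.80%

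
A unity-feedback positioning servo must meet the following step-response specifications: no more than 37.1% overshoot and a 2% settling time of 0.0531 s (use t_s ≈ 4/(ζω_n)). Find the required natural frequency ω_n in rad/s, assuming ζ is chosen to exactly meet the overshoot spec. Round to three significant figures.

From %OS = 100·exp(−πζ/√(1−ζ²)), invert to get ζ = −ln(OS)/√(π² + ln²(OS)) with OS = 0.371.
−ln 0.371 = 0.9916, so ζ = 0.9916/√(π² + 0.9832) = 0.301.
From t_s ≈ 4/(ζω_n): ω_n = 4/(ζ·t_s) = 4/(0.301·0.0531) = 250 rad/s.

ω_n ≈ 250 rad/s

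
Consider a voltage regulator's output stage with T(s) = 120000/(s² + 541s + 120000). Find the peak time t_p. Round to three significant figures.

t_p ≈ 0.0145 s

ω_n = √120000 = 346 rad/s; ζ = 541/(2·346) = 0.781.
ω_d = ω_n√(1−ζ²) = 216 rad/s. Then t_p = π/ω_d = 0.0145 s.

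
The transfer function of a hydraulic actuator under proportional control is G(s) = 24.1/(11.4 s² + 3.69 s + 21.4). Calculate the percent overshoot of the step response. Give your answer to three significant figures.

Dividing through by 11.4: denominator becomes s² + 0.3237 s + 1.877.
So ω_n = √1.877 = 1.37 rad/s and ζ = 0.3237/(2·1.37) = 0.118.
Overshoot: exp(−π·0.118/√(1−0.118²)) = 0.688, i.e. 68.8%.

%OS ≈ 68.8%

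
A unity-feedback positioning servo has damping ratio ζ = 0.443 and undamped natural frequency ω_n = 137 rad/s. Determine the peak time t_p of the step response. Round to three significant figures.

The damped frequency is ω_d = ω_n√(1−ζ²) = 137·√(1−0.196) = 123 rad/s.
Peak time t_p = π/ω_d = π/123 = 0.0256 s.

t_p ≈ 0.0256 s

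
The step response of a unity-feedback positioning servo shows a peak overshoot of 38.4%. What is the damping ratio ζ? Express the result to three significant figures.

Inverting the overshoot relation: ζ = |ln 0.384|/√(π² + ln²0.384) = 0.291.

ζ ≈ 0.291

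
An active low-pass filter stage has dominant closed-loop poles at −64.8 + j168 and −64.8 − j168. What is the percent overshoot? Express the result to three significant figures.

%OS ≈ 29.8%

The poles are at −σ ± jω_d with σ = 64.8 and ω_d = 168, so ω_n = √(σ²+ω_d²) = 180 rad/s and ζ = σ/ω_n = 0.360.
%OS = 100·exp(−πζ/√(1−ζ²)) = 29.8%.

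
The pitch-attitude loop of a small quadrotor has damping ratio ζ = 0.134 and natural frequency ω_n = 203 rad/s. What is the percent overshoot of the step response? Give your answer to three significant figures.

For an underdamped second-order system, %OS = 100·exp(−πζ/√(1−ζ²)).
πζ/√(1−ζ²) = π·0.134/√(1−0.0180) = 0.4248, so %OS = 100·e^(−0.4248) = 65.4%.

%OS ≈ 65.4%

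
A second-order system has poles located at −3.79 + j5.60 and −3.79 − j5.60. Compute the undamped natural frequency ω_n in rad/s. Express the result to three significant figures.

|pole| = ω_n = √(3.79² + 5.60²) = 6.76 rad/s; ζ = cos θ = σ/ω_n = 0.560.

ω_n ≈ 6.76 rad/s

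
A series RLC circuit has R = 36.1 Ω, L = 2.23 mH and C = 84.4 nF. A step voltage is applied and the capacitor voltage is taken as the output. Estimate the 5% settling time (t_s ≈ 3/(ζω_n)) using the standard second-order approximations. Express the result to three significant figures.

For a series RLC circuit (capacitor voltage as output), ω_n = 1/√(LC) = 1/√(2.23 mH · 84.4 nF) = 72900 rad/s.
ζ = (R/2)·√(C/L) = (36.1/2)·√(84.4 nF/2.23 mH) = 0.111.
t_s ≈ 3/(ζω_n) = 0.000371 s.

t_s ≈ 0.000371 s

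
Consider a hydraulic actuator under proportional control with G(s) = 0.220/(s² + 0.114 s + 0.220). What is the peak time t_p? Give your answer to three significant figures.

t_p ≈ 6.75 s

Comparing the denominator to s² + 2ζω_n s + ω_n²: ω_n = √0.220 = 0.469 rad/s, and 2ζω_n = 0.114 so ζ = 0.114/(2·0.469) = 0.122.
The damped frequency ω_d = ω_n√(1−ζ²) = 0.466 rad/s. Then t_p = π/ω_d = 6.75 s.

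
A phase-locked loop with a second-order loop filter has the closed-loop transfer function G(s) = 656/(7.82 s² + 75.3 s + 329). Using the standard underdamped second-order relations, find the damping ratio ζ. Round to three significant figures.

ζ ≈ 0.742

Dividing through by 7.82: denominator becomes s² + 9.629 s + 42.07.
So ω_n = √42.07 = 6.49 rad/s and ζ = 9.629/(2·6.49) = 0.742.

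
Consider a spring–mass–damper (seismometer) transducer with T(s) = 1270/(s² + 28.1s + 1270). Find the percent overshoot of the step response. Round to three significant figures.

%OS ≈ 26.0%

ω_n = √1270 = 35.6 rad/s; ζ = 28.1/(2·35.6) = 0.394.
%OS = 100·exp(−πζ/√(1−ζ²)) = 26.0%.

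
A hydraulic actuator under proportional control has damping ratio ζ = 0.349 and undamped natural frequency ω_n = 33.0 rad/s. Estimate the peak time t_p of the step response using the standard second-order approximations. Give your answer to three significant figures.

t_p ≈ 0.102 s

The damped frequency is ω_d = ω_n√(1−ζ²) = 33.0·√(1−0.122) = 30.9 rad/s.
Peak time t_p = π/ω_d = π/30.9 = 0.102 s.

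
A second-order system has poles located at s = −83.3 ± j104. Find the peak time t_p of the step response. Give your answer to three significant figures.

t_p = π/ω_d with ω_d = 104 (the imaginary part), so t_p = 0.0302 s.

t_p ≈ 0.0302 s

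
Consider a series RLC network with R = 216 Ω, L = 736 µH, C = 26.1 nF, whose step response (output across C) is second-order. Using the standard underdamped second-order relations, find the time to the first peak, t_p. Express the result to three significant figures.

t_p ≈ 0.0000180 s

For a series RLC circuit (capacitor voltage as output), ω_n = 1/√(LC) = 1/√(736 µH · 26.1 nF) = 228000 rad/s.
ζ = (R/2)·√(C/L) = (216/2)·√(26.1 nF/736 µH) = 0.643.
The damped frequency ω_d = ω_n√(1−ζ²) = 175000 rad/s. t_p = π/ω_d = 0.0000180 s.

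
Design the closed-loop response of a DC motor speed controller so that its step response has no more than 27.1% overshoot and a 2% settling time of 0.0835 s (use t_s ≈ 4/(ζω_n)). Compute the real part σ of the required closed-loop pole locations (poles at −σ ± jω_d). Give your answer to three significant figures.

The settling-time spec alone fixes σ = ζω_n = 4/t_s = 4/0.0835 = 47.9.
(Overshoot then fixes ζ = 0.384 and hence ω_d = σ·√(1−ζ²)/ζ = 115 rad/s.)

σ ≈ 47.9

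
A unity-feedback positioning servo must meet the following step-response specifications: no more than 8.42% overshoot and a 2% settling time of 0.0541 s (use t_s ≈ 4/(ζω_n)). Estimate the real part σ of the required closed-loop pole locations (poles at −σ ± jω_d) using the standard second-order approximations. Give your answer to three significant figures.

σ ≈ 73.9

The settling-time spec alone fixes σ = ζω_n = 4/t_s = 4/0.0541 = 73.9.
(Overshoot then fixes ζ = 0.619 and hence ω_d = σ·√(1−ζ²)/ζ = 93.9 rad/s.)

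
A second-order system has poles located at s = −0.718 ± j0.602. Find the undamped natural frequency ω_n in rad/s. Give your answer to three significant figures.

ω_n ≈ 0.937 rad/s

The poles are at −σ ± jω_d with σ = 0.718 and ω_d = 0.602, so ω_n = √(σ²+ω_d²) = 0.937 rad/s and ζ = σ/ω_n = 0.766.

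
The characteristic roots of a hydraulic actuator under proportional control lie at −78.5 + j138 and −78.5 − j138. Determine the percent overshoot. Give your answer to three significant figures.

%OS ≈ 16.7%

The poles are at −σ ± jω_d with σ = 78.5 and ω_d = 138, so ω_n = √(σ²+ω_d²) = 159 rad/s and ζ = σ/ω_n = 0.494.
%OS = 100 e^{−πζ/√(1−ζ²)} with ζ = 0.494 gives 16.7%.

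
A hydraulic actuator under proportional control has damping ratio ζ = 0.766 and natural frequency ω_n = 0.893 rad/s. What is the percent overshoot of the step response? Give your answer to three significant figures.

%OS ≈ 2.37%

For an underdamped second-order system, %OS = 100·exp(−πζ/√(1−ζ²)).
πζ/√(1−ζ²) = π·0.766/√(1−0.587) = 3.743, so %OS = 100·e^(−3.743) = 2.37%.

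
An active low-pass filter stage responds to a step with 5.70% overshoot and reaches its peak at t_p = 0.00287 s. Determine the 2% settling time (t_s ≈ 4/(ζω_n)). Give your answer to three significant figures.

t_s ≈ 0.00401 s

From the overshoot, ζ = −ln(OS)/√(π²+ln²(OS)) = 0.674.
t_p = π/ω_d ⇒ ω_d = 1090 rad/s; then ω_n = ω_d/√(1−ζ²) = 1480 rad/s.
t_s ≈ 4/(ζω_n) = 4/(0.674·1480) = 0.00401 s.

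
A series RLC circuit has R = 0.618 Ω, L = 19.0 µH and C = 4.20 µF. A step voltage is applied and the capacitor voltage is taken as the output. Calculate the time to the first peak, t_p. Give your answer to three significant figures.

For a series RLC circuit (capacitor voltage as output), ω_n = 1/√(LC) = 1/√(19.0 µH · 4.20 µF) = 112000 rad/s.
ζ = (R/2)·√(C/L) = (0.618/2)·√(4.20 µF/19.0 µH) = 0.145.
ω_d = ω_n√(1−ζ²) = 111000 rad/s. t_p = π/ω_d = 0.0000284 s.

t_p ≈ 0.0000284 s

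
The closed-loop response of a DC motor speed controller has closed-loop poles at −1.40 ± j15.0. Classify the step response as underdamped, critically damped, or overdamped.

underdamped

Since the poles form a complex-conjugate pair with nonzero imaginary part, the response is underdamped.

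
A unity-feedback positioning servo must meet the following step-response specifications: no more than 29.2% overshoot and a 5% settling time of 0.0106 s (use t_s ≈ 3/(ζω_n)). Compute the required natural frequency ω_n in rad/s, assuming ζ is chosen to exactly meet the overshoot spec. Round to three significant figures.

Inverting the overshoot relation: ζ = |ln 0.292|/√(π² + ln²0.292) = 0.365.
From t_s ≈ 3/(ζω_n): ω_n = 3/(ζ·t_s) = 3/(0.365·0.0106) = 776 rad/s.

ω_n ≈ 776 rad/s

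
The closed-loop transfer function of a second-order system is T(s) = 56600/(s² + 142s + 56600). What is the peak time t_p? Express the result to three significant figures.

t_p ≈ 0.0138 s

Matching coefficients with s² + 2ζω_n s + ω_n² gives ω_n² = 56600 ⇒ ω_n = 238 rad/s, and ζ = 142/(2ω_n) = 0.298.
ω_d = 238·√(1 − 0.298²) = 227 rad/s. Then t_p = π/ω_d = 0.0138 s.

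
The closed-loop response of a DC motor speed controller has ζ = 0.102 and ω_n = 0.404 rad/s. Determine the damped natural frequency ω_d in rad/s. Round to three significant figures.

ω_d = ω_n√(1−ζ²) = 0.404·√0.990 = 0.402 rad/s.

ω_d ≈ 0.402 rad/s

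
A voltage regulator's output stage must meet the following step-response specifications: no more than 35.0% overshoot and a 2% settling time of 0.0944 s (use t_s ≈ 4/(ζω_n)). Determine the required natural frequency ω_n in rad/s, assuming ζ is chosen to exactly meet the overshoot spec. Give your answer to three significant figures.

Inverting the overshoot relation: ζ = |ln 0.350|/√(π² + ln²0.350) = 0.317.
From t_s ≈ 4/(ζω_n): ω_n = 4/(ζ·t_s) = 4/(0.317·0.0944) = 134 rad/s.

ω_n ≈ 134 rad/s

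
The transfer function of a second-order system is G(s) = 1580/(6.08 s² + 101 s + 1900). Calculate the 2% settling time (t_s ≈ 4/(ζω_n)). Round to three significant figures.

t_s ≈ 0.482 s

Dividing through by 6.08: denominator becomes s² + 16.61 s + 312.5.
So ω_n = √312.5 = 17.7 rad/s and ζ = 16.61/(2·17.7) = 0.470.
t_s ≈ 4/(ζω_n) = 0.482 s.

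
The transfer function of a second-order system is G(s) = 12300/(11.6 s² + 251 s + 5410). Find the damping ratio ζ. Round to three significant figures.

Dividing through by 11.6: denominator becomes s² + 21.64 s + 466.4.
So ω_n = √466.4 = 21.6 rad/s and ζ = 21.64/(2·21.6) = 0.501.

ζ ≈ 0.501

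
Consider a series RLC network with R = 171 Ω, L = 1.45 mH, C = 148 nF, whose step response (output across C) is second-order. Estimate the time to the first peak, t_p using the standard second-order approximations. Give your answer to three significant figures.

For a series RLC circuit (capacitor voltage as output), ω_n = 1/√(LC) = 1/√(1.45 mH · 148 nF) = 68300 rad/s.
ζ = (R/2)·√(C/L) = (171/2)·√(148 nF/1.45 mH) = 0.864.
ω_d = 68300·√(1 − 0.864²) = 34400 rad/s. t_p = π/ω_d = 0.0000913 s.

t_p ≈ 0.0000913 s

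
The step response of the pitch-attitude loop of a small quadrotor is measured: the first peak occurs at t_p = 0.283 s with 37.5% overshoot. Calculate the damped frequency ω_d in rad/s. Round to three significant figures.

ω_d ≈ 11.1 rad/s

t_p = π/ω_d, so ω_d = π/0.283 = 11.1 rad/s.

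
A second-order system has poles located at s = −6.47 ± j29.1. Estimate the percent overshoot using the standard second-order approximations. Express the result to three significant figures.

%OS ≈ 49.7%

The poles are at −σ ± jω_d with σ = 6.47 and ω_d = 29.1, so ω_n = √(σ²+ω_d²) = 29.8 rad/s and ζ = σ/ω_n = 0.217.
%OS = 100 e^{−πζ/√(1−ζ²)} with ζ = 0.217 gives 49.7%.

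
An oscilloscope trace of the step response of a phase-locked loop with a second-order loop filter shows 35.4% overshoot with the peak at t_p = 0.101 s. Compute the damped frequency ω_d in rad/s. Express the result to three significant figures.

t_p = π/ω_d, so ω_d = π/0.101 = 31.1 rad/s.

ω_d ≈ 31.1 rad/s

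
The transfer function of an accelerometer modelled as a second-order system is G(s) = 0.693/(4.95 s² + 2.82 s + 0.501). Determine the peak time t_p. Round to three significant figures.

Dividing through by 4.95: denominator becomes s² + 0.5697 s + 0.1012.
So ω_n = √0.1012 = 0.318 rad/s and ζ = 0.5697/(2·0.318) = 0.895.
ω_d = 0.318·√(1 − 0.895²) = 0.142 rad/s. t_p = π/ω_d = 22.2 s.

t_p ≈ 22.2 s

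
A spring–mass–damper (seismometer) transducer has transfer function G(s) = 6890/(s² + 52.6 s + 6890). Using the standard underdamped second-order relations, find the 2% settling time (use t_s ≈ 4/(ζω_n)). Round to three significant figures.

t_s ≈ 0.152 s

Matching coefficients with s² + 2ζω_n s + ω_n² gives ω_n² = 6890 ⇒ ω_n = 83.0 rad/s, and ζ = 52.6/(2ω_n) = 0.317.
t_s ≈ 4/(ζω_n) = 4/(0.317·83.0) = 0.152 s.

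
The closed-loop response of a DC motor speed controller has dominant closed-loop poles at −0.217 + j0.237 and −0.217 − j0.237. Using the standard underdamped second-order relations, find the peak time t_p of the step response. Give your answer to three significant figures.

t_p ≈ 13.3 s

t_p = π/ω_d with ω_d = 0.237 (the imaginary part), so t_p = 13.3 s.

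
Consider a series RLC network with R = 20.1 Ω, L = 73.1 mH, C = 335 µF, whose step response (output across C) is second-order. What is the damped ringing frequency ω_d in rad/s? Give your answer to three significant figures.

ω_d ≈ 148 rad/s

For a series RLC circuit (capacitor voltage as output), ω_n = 1/√(LC) = 1/√(73.1 mH · 335 µF) = 202 rad/s.
ζ = (R/2)·√(C/L) = (20.1/2)·√(335 µF/73.1 mH) = 0.680.
ω_d = 202·√(1 − 0.680²) = 148 rad/s.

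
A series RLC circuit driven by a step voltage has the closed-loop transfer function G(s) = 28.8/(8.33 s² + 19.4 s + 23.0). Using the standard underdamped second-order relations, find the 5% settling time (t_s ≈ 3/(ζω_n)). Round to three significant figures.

Dividing through by 8.33: denominator becomes s² + 2.329 s + 2.761.
So ω_n = √2.761 = 1.66 rad/s and ζ = 2.329/(2·1.66) = 0.701.
t_s ≈ 3/(ζω_n) = 2.58 s.

t_s ≈ 2.58 s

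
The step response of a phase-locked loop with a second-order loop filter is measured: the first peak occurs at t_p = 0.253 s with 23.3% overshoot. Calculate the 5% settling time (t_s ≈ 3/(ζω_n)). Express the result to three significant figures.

From the overshoot, ζ = −ln(OS)/√(π²+ln²(OS)) = 0.421.
From t_p = π/ω_d, ω_d = π/0.253 = 12.4 rad/s, so ω_n = ω_d/√(1−ζ²) = 13.7 rad/s.
t_s ≈ 3/(ζω_n) = 3/(0.421·13.7) = 0.521 s.

t_s ≈ 0.521 s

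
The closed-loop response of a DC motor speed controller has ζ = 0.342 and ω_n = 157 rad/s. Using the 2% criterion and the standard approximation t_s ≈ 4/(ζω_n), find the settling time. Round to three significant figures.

t_s ≈ 0.0745 s

t_s ≈ 4/(ζω_n) = 4/(0.342 × 157) = 0.0745 s.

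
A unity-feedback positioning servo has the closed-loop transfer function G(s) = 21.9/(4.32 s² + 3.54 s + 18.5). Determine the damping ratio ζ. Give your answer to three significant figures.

ζ ≈ 0.198

Dividing through by 4.32: denominator becomes s² + 0.8194 s + 4.282.
So ω_n = √4.282 = 2.07 rad/s and ζ = 0.8194/(2·2.07) = 0.198.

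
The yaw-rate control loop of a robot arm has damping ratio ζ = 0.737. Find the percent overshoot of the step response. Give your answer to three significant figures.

For an underdamped second-order system, %OS = 100·exp(−πζ/√(1−ζ²)).
πζ/√(1−ζ²) = π·0.737/√(1−0.543) = 3.426, so %OS = 100·e^(−3.426) = 3.25%.

%OS ≈ 3.25%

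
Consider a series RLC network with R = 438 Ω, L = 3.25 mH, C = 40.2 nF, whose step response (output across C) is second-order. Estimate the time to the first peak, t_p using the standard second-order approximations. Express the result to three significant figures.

For a series RLC circuit (capacitor voltage as output), ω_n = 1/√(LC) = 1/√(3.25 mH · 40.2 nF) = 87500 rad/s.
ζ = (R/2)·√(C/L) = (438/2)·√(40.2 nF/3.25 mH) = 0.770.
ω_d = ω_n√(1−ζ²) = 55800 rad/s. t_p = π/ω_d = 0.0000563 s.

t_p ≈ 0.0000563 s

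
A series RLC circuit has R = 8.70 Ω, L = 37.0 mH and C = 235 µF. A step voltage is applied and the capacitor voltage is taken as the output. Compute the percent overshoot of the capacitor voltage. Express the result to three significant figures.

%OS ≈ 31.3%

For a series RLC circuit (capacitor voltage as output), ω_n = 1/√(LC) = 1/√(37.0 mH · 235 µF) = 339 rad/s.
ζ = (R/2)·√(C/L) = (8.70/2)·√(235 µF/37.0 mH) = 0.347.
%OS = 100 e^{−πζ/√(1−ζ²)} with ζ = 0.347 gives 31.3%.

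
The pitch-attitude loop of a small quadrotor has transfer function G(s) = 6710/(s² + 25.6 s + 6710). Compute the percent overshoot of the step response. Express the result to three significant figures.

%OS ≈ 60.8%

ω_n = √6710 = 81.9 rad/s; ζ = 25.6/(2·81.9) = 0.156.
%OS = 100·exp(−πζ/√(1−ζ²)) = 60.8%.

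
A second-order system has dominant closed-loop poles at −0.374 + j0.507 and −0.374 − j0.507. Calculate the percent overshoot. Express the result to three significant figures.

With σ = 0.374, ω_d = 0.507: ω_n = √(σ²+ω_d²) = 0.630 rad/s, ζ = σ/ω_n = 0.594.
Overshoot: exp(−π·0.594/√(1−0.594²)) = 0.0985, i.e. 9.85%.

%OS ≈ 9.85%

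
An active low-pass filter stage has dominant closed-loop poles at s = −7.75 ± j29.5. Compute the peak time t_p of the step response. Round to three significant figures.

t_p = π/ω_d with ω_d = 29.5 (the imaginary part), so t_p = 0.106 s.

t_p ≈ 0.106 s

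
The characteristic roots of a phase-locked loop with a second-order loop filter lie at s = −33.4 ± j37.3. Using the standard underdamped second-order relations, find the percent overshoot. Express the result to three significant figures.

%OS ≈ 6.00%

With σ = 33.4, ω_d = 37.3: ω_n = √(σ²+ω_d²) = 50.1 rad/s, ζ = σ/ω_n = 0.667.
%OS = 100·exp(−πζ/√(1−ζ²)) = 6.00%.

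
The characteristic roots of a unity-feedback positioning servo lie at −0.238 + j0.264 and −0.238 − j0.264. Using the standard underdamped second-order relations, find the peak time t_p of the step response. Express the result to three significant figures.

t_p = π/ω_d with ω_d = 0.264 (the imaginary part), so t_p = 11.9 s.

t_p ≈ 11.9 s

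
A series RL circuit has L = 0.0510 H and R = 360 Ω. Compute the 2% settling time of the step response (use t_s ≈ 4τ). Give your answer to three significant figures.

τ = L/R = 0.0510/360 = 0.000142 s.
t_s ≈ 4τ = 0.000567 s.

t_s ≈ 0.000567 s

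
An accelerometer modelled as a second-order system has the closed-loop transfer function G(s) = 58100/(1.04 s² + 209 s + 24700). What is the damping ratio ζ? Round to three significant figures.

ζ ≈ 0.652

Dividing through by 1.04: denominator becomes s² + 201.0 s + 23750.
So ω_n = √23750 = 154 rad/s and ζ = 201.0/(2·154) = 0.652.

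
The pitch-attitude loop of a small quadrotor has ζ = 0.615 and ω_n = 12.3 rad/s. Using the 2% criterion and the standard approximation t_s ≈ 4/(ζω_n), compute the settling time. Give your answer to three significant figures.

t_s ≈ 4/(ζω_n) = 4/(0.615 × 12.3) = 0.529 s.

t_s ≈ 0.529 s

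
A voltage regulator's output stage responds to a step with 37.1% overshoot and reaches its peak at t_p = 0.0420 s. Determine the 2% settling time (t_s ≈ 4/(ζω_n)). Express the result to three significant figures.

From the overshoot, ζ = −ln(OS)/√(π²+ln²(OS)) = 0.301.
t_p = π/ω_d ⇒ ω_d = 74.8 rad/s; then ω_n = ω_d/√(1−ζ²) = 78.4 rad/s.
t_s ≈ 4/(ζω_n) = 4/(0.301·78.4) = 0.169 s.

t_s ≈ 0.169 s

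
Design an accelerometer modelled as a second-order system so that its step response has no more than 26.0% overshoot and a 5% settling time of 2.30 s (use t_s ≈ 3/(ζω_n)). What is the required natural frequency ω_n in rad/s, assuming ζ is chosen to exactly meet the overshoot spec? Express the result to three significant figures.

ω_n ≈ 3.31 rad/s

Inverting the overshoot relation: ζ = |ln 0.260|/√(π² + ln²0.260) = 0.394.
Then ω_n = 3/(ζ t_s) = 3/(0.394 × 2.30) = 3.31 rad/s.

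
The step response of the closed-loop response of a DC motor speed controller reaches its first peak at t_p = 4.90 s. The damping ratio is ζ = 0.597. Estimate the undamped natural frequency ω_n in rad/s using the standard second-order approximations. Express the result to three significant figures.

Peak time t_p = π/ω_d, so ω_d = π/t_p = π/4.90 = 0.641 rad/s.
ω_n = ω_d/√(1−ζ²) = 0.641/√0.644 = 0.799 rad/s.

ω_n ≈ 0.799 rad/s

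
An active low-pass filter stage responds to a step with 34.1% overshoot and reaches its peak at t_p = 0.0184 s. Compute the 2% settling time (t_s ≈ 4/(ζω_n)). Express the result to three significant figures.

t_s ≈ 0.0684 s

ζ from %OS: ζ = |ln 0.341|/√(π²+ln²0.341) = 0.324.
t_p = π/ω_d ⇒ ω_d = 171 rad/s; then ω_n = ω_d/√(1−ζ²) = 180 rad/s.
t_s ≈ 4/(ζω_n) = 4/(0.324·180) = 0.0684 s.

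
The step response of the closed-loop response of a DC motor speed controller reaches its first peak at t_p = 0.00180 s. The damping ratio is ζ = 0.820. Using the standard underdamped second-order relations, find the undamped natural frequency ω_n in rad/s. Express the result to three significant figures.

ω_n ≈ 3050 rad/s

Peak time t_p = π/ω_d, so ω_d = π/t_p = π/0.00180 = 1750 rad/s.
ω_n = ω_d/√(1−ζ²) = 1750/√0.328 = 3050 rad/s.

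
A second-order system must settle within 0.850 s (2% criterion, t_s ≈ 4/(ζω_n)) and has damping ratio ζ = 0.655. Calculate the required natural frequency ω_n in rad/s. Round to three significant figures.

Rearranging t_s ≈ 4/(ζω_n) gives ω_n = 4/(ζ·t_s) = 4/(0.655 × 0.850) = 7.18 rad/s.

ω_n ≈ 7.18 rad/s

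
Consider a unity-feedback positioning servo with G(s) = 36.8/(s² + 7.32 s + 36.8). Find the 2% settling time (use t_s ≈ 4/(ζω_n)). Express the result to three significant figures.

Matching coefficients with s² + 2ζω_n s + ω_n² gives ω_n² = 36.8 ⇒ ω_n = 6.07 rad/s, and ζ = 7.32/(2ω_n) = 0.603.
t_s ≈ 4/(ζω_n) = 4/(0.603·6.07) = 1.09 s.

t_s ≈ 1.09 s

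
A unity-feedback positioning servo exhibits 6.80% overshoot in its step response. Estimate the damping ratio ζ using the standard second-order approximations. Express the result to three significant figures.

ζ = −ln(OS)/√(π² + (ln OS)²). With OS = 0.0680, ln OS = −2.688 and ζ = 2.688/4.135 = 0.650.

ζ ≈ 0.650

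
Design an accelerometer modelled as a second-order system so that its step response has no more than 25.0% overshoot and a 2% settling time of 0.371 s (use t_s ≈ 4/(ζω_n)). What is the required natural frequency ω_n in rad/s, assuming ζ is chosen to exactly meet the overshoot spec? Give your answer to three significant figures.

ω_n ≈ 26.7 rad/s

From %OS = 100·exp(−πζ/√(1−ζ²)), invert to get ζ = −ln(OS)/√(π² + ln²(OS)) with OS = 0.250.
−ln 0.250 = 1.386, so ζ = 1.386/√(π² + 1.922) = 0.404.
Then ω_n = 4/(ζ t_s) = 4/(0.404 × 0.371) = 26.7 rad/s.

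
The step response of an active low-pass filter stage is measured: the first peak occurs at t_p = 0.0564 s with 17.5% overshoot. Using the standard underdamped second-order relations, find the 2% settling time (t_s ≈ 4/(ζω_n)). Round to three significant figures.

t_s ≈ 0.129 s

From the overshoot, ζ = −ln(OS)/√(π²+ln²(OS)) = 0.485.
From t_p = π/ω_d, ω_d = π/0.0564 = 55.7 rad/s, so ω_n = ω_d/√(1−ζ²) = 63.7 rad/s.
t_s ≈ 4/(ζω_n) = 4/(0.485·63.7) = 0.129 s.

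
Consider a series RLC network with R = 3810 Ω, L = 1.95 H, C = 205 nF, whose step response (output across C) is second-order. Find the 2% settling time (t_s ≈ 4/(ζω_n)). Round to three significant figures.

t_s ≈ 0.00409 s

For a series RLC circuit (capacitor voltage as output), ω_n = 1/√(LC) = 1/√(1.95 H · 205 nF) = 1580 rad/s.
ζ = (R/2)·√(C/L) = (3810/2)·√(205 nF/1.95 H) = 0.618.
t_s ≈ 4/(ζω_n) = 0.00409 s.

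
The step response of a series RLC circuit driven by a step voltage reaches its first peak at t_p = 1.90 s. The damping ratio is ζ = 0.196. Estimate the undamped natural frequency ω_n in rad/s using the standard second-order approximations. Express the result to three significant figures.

Peak time t_p = π/ω_d, so ω_d = π/t_p = π/1.90 = 1.65 rad/s.
ω_n = ω_d/√(1−ζ²) = 1.65/√0.962 = 1.69 rad/s.

ω_n ≈ 1.69 rad/s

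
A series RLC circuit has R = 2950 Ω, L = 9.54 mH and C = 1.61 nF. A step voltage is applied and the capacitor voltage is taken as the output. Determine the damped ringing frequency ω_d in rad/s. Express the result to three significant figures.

For a series RLC circuit (capacitor voltage as output), ω_n = 1/√(LC) = 1/√(9.54 mH · 1.61 nF) = 255000 rad/s.
ζ = (R/2)·√(C/L) = (2950/2)·√(1.61 nF/9.54 mH) = 0.606.
ω_d = 255000·√(1 − 0.606²) = 203000 rad/s.

ω_d ≈ 203000 rad/s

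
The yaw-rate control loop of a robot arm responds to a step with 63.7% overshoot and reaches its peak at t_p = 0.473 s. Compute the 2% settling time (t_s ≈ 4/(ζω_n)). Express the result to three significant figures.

ζ from %OS: ζ = |ln 0.637|/√(π²+ln²0.637) = 0.142.
From t_p = π/ω_d, ω_d = π/0.473 = 6.64 rad/s, so ω_n = ω_d/√(1−ζ²) = 6.71 rad/s.
t_s ≈ 4/(ζω_n) = 4/(0.142·6.71) = 4.20 s.

t_s ≈ 4.20 s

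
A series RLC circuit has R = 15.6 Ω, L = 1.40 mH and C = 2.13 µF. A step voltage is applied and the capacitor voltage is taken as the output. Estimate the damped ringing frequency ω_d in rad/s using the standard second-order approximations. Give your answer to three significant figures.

ω_d ≈ 17400 rad/s

For a series RLC circuit (capacitor voltage as output), ω_n = 1/√(LC) = 1/√(1.40 mH · 2.13 µF) = 18300 rad/s.
ζ = (R/2)·√(C/L) = (15.6/2)·√(2.13 µF/1.40 mH) = 0.304.
ω_d = ω_n√(1−ζ²) = 17400 rad/s.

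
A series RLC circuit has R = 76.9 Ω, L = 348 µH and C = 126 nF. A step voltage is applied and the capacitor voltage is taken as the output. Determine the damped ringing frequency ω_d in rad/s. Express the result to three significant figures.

For a series RLC circuit (capacitor voltage as output), ω_n = 1/√(LC) = 1/√(348 µH · 126 nF) = 151000 rad/s.
ζ = (R/2)·√(C/L) = (76.9/2)·√(126 nF/348 µH) = 0.732.
ω_d = 151000·√(1 − 0.732²) = 103000 rad/s.

ω_d ≈ 103000 rad/s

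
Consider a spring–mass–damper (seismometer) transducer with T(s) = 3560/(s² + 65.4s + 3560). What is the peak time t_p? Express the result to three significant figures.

t_p ≈ 0.0629 s

Matching coefficients with s² + 2ζω_n s + ω_n² gives ω_n² = 3560 ⇒ ω_n = 59.7 rad/s, and ζ = 65.4/(2ω_n) = 0.548.
ω_d = 59.7·√(1 − 0.548²) = 49.9 rad/s. Then t_p = π/ω_d = 0.0629 s.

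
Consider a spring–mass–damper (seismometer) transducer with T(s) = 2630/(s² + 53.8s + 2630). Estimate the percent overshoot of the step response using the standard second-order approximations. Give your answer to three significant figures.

%OS ≈ 14.4%

ω_n = √2630 = 51.3 rad/s; ζ = 53.8/(2·51.3) = 0.525.
%OS = 100·exp(−πζ/√(1−ζ²)) = 14.4%.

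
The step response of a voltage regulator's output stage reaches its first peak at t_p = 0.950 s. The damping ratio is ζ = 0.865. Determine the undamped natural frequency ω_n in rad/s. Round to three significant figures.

Peak time t_p = π/ω_d, so ω_d = π/t_p = π/0.950 = 3.31 rad/s.
ω_n = ω_d/√(1−ζ²) = 3.31/√0.252 = 6.59 rad/s.

ω_n ≈ 6.59 rad/s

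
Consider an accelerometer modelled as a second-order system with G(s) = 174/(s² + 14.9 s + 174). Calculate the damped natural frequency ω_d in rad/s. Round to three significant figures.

ω_d ≈ 10.9 rad/s

Matching coefficients with s² + 2ζω_n s + ω_n² gives ω_n² = 174 ⇒ ω_n = 13.2 rad/s, and ζ = 14.9/(2ω_n) = 0.565.
ω_d = 13.2·√(1 − 0.565²) = 10.9 rad/s.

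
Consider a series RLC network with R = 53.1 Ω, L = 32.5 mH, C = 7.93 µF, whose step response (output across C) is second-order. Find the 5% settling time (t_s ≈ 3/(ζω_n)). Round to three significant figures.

For a series RLC circuit (capacitor voltage as output), ω_n = 1/√(LC) = 1/√(32.5 mH · 7.93 µF) = 1970 rad/s.
ζ = (R/2)·√(C/L) = (53.1/2)·√(7.93 µF/32.5 mH) = 0.415.
t_s ≈ 3/(ζω_n) = 0.00367 s.

t_s ≈ 0.00367 s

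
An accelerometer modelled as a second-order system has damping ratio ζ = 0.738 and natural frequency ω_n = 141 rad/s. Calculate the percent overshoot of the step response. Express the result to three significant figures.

For an underdamped second-order system, %OS = 100·exp(−πζ/√(1−ζ²)).
πζ/√(1−ζ²) = π·0.738/√(1−0.545) = 3.436, so %OS = 100·e^(−3.436) = 3.22%.

%OS ≈ 3.22%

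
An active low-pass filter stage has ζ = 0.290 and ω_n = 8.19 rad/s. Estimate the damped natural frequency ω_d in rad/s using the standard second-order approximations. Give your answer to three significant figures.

ω_d ≈ 7.84 rad/s

ω_d = ω_n√(1−ζ²) = 8.19·√0.916 = 7.84 rad/s.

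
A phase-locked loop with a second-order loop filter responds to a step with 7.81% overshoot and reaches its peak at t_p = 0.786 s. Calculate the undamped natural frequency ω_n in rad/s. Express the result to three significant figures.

The overshoot fixes ζ = −ln(OS)/√(π²+ln²(OS)) = 0.630.
t_p = π/ω_d ⇒ ω_d = 4.00 rad/s; then ω_n = ω_d/√(1−ζ²) = 5.15 rad/s.

ω_n ≈ 5.15 rad/s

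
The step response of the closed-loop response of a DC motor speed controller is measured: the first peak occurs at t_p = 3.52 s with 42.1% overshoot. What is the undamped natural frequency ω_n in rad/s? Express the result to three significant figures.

From the overshoot, ζ = −ln(OS)/√(π²+ln²(OS)) = 0.265.
From t_p = π/ω_d, ω_d = π/3.52 = 0.892 rad/s, so ω_n = ω_d/√(1−ζ²) = 0.926 rad/s.

ω_n ≈ 0.926 rad/s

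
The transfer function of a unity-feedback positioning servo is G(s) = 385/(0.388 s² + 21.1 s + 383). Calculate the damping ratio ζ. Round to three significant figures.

ζ ≈ 0.865

Dividing through by 0.388: denominator becomes s² + 54.38 s + 987.1.
So ω_n = √987.1 = 31.4 rad/s and ζ = 54.38/(2·31.4) = 0.865.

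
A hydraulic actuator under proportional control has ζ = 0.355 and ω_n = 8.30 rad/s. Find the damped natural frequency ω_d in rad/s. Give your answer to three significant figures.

ω_d ≈ 7.76 rad/s

ω_d = ω_n√(1−ζ²) = 8.30·√0.874 = 7.76 rad/s.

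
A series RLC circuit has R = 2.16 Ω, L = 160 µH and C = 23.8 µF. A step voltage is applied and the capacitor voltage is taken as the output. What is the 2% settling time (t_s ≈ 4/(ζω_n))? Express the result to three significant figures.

t_s ≈ 0.000593 s

For a series RLC circuit (capacitor voltage as output), ω_n = 1/√(LC) = 1/√(160 µH · 23.8 µF) = 16200 rad/s.
ζ = (R/2)·√(C/L) = (2.16/2)·√(23.8 µF/160 µH) = 0.417.
t_s ≈ 4/(ζω_n) = 0.000593 s.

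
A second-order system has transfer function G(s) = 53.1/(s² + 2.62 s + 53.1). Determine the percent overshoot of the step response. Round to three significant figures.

ω_n = √53.1 = 7.29 rad/s; ζ = 2.62/(2·7.29) = 0.180.
Overshoot: exp(−π·0.180/√(1−0.180²)) = 0.563, i.e. 56.3%.

%OS ≈ 56.3%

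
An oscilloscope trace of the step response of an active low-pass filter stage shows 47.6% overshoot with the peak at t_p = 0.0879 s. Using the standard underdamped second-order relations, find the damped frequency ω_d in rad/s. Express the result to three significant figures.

ω_d ≈ 35.7 rad/s

t_p = π/ω_d, so ω_d = π/0.0879 = 35.7 rad/s.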